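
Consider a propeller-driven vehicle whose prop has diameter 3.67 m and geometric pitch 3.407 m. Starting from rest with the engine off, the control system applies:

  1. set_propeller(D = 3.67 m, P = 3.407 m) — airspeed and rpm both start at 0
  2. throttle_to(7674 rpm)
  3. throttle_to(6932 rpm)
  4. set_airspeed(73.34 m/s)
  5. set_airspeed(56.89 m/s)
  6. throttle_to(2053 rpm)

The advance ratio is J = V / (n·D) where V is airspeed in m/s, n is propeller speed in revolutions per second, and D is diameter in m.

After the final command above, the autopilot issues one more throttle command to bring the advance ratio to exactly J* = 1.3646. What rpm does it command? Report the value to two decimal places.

set_propeller: D = 3.67 m, P = 3.407 m (p = P/D = 0.928338); state ← (V=0, rpm=0)
throttle_to(7674): rpm ← 7674
throttle_to(6932): rpm ← 6932
set_airspeed(73.34): V ← 73.34 m/s
set_airspeed(56.89): V ← 56.89 m/s
throttle_to(2053): rpm ← 2053
final state: V = 56.89 m/s, rpm = 2053 → n = rpm/60 = 34.216667 rev/s
target J* = 1.3646; solve J* = V/(n·D) for n: n = V/(J*·D) = 56.89/(1.3646 × 3.67) = 11.359638 rev/s
rpm = 60·n = 681.578297

rpm = 681.58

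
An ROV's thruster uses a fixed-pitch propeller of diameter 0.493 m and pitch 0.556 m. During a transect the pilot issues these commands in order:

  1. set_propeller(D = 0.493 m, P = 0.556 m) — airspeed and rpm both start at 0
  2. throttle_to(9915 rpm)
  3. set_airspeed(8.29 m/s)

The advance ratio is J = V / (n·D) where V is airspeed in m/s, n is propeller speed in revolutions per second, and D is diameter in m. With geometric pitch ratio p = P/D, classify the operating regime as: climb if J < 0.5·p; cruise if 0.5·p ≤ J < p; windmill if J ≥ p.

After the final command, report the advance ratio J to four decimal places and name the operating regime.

J = 0.1018, regime = climb

set_propeller: D = 0.493 m, P = 0.556 m (p = P/D = 1.127789); state ← (V=0, rpm=0)
throttle_to(9915): rpm ← 9915
set_airspeed(8.29): V ← 8.29 m/s
final state: V = 8.29 m/s, rpm = 9915 → n = rpm/60 = 165.250000 rev/s
J = V / (n·D) = 8.29 / (165.250000 × 0.493) = 0.101757
regime bands: climb J<0.5639 | cruise [0.5639, 1.1278) | windmill J≥1.1278
J = 0.1018 → climb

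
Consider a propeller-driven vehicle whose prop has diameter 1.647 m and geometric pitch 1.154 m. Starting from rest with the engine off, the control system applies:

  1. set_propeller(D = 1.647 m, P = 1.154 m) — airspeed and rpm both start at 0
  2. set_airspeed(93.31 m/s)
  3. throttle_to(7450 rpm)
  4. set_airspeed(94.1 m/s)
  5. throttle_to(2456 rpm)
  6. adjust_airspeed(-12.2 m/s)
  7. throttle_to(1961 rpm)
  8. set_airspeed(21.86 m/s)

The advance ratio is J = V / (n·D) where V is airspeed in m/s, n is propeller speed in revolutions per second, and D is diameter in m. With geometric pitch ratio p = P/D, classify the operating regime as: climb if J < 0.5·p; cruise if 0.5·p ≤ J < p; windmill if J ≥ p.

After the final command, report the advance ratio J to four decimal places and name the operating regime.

set_propeller: D = 1.647 m, P = 1.154 m (p = P/D = 0.700668); state ← (V=0, rpm=0)
set_airspeed(93.31): V ← 93.31 m/s
throttle_to(7450): rpm ← 7450
set_airspeed(94.1): V ← 94.1 m/s
throttle_to(2456): rpm ← 2456
adjust_airspeed(-12.2): V ← 94.1 -12.2 = 81.9 m/s
throttle_to(1961): rpm ← 1961
set_airspeed(21.86): V ← 21.86 m/s
final state: V = 21.86 m/s, rpm = 1961 → n = rpm/60 = 32.683333 rev/s
J = V / (n·D) = 21.86 / (32.683333 × 1.647) = 0.406097
regime bands: climb J<0.3503 | cruise [0.3503, 0.7007) | windmill J≥0.7007
J = 0.4061 → cruise

J = 0.4061, regime = cruise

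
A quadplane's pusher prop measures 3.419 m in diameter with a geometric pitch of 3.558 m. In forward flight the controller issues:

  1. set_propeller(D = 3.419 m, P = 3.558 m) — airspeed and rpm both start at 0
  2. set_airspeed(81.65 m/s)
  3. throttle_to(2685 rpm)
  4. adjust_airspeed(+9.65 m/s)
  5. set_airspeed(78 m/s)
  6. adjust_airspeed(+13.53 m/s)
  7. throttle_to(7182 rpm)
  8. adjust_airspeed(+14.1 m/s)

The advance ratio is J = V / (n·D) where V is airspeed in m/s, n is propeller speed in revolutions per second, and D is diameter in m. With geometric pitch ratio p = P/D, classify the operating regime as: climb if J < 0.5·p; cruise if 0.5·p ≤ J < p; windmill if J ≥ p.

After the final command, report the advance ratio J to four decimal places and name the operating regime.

J = 0.2581, regime = climb

set_propeller: D = 3.419 m, P = 3.558 m (p = P/D = 1.040655); state ← (V=0, rpm=0)
set_airspeed(81.65): V ← 81.65 m/s
throttle_to(2685): rpm ← 2685
adjust_airspeed(+9.65): V ← 81.65 +9.65 = 91.3 m/s
set_airspeed(78): V ← 78 m/s
adjust_airspeed(+13.53): V ← 78 +13.53 = 91.53 m/s
throttle_to(7182): rpm ← 7182
adjust_airspeed(+14.1): V ← 91.53 +14.1 = 105.63 m/s
final state: V = 105.63 m/s, rpm = 7182 → n = rpm/60 = 119.700000 rev/s
J = V / (n·D) = 105.63 / (119.700000 × 3.419) = 0.258104
regime bands: climb J<0.5203 | cruise [0.5203, 1.0407) | windmill J≥1.0407
J = 0.2581 → climb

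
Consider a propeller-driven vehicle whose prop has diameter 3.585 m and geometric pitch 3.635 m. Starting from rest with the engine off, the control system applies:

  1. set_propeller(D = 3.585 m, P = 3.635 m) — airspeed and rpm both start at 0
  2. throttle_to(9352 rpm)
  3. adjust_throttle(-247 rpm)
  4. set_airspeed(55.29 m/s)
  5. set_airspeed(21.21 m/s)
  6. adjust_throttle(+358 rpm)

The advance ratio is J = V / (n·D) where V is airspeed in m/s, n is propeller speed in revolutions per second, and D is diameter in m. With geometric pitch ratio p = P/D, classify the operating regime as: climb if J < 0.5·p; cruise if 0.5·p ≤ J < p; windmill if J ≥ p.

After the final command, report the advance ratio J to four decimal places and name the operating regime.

set_propeller: D = 3.585 m, P = 3.635 m (p = P/D = 1.013947); state ← (V=0, rpm=0)
throttle_to(9352): rpm ← 9352
adjust_throttle(-247): rpm ← 9352 -247 = 9105
set_airspeed(55.29): V ← 55.29 m/s
set_airspeed(21.21): V ← 21.21 m/s
adjust_throttle(+358): rpm ← 9105 +358 = 9463
final state: V = 21.21 m/s, rpm = 9463 → n = rpm/60 = 157.716667 rev/s
J = V / (n·D) = 21.21 / (157.716667 × 3.585) = 0.037512
regime bands: climb J<0.5070 | cruise [0.5070, 1.0139) | windmill J≥1.0139
J = 0.0375 → climb

J = 0.0375, regime = climb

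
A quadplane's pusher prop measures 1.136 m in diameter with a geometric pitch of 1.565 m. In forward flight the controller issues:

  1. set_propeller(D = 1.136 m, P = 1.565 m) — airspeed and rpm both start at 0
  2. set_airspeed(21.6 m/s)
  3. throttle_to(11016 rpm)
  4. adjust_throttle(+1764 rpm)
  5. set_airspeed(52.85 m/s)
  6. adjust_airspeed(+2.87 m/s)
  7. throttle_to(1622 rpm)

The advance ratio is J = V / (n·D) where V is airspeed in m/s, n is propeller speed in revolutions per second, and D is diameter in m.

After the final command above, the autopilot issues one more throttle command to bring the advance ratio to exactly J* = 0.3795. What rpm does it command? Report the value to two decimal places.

rpm = 7754.83

set_propeller: D = 1.136 m, P = 1.565 m (p = P/D = 1.377641); state ← (V=0, rpm=0)
set_airspeed(21.6): V ← 21.6 m/s
throttle_to(11016): rpm ← 11016
adjust_throttle(+1764): rpm ← 11016 +1764 = 12780
set_airspeed(52.85): V ← 52.85 m/s
adjust_airspeed(+2.87): V ← 52.85 +2.87 = 55.72 m/s
throttle_to(1622): rpm ← 1622
final state: V = 55.72 m/s, rpm = 1622 → n = rpm/60 = 27.033333 rev/s
target J* = 0.3795; solve J* = V/(n·D) for n: n = V/(J*·D) = 55.72/(0.3795 × 1.136) = 129.247156 rev/s
rpm = 60·n = 7754.829371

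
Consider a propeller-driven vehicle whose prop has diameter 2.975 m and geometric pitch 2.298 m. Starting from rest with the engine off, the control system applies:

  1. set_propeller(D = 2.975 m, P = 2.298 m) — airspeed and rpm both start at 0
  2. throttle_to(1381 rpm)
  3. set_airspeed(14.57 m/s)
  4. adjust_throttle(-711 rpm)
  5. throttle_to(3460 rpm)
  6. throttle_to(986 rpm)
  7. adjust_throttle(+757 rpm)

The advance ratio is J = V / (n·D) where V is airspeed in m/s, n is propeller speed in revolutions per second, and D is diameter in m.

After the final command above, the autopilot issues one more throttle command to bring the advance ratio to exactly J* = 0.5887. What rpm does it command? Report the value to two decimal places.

rpm = 499.15

set_propeller: D = 2.975 m, P = 2.298 m (p = P/D = 0.772437); state ← (V=0, rpm=0)
throttle_to(1381): rpm ← 1381
set_airspeed(14.57): V ← 14.57 m/s
adjust_throttle(-711): rpm ← 1381 -711 = 670
throttle_to(3460): rpm ← 3460
throttle_to(986): rpm ← 986
adjust_throttle(+757): rpm ← 986 +757 = 1743
final state: V = 14.57 m/s, rpm = 1743 → n = rpm/60 = 29.050000 rev/s
target J* = 0.5887; solve J* = V/(n·D) for n: n = V/(J*·D) = 14.57/(0.5887 × 2.975) = 8.319142 rev/s
rpm = 60·n = 499.148530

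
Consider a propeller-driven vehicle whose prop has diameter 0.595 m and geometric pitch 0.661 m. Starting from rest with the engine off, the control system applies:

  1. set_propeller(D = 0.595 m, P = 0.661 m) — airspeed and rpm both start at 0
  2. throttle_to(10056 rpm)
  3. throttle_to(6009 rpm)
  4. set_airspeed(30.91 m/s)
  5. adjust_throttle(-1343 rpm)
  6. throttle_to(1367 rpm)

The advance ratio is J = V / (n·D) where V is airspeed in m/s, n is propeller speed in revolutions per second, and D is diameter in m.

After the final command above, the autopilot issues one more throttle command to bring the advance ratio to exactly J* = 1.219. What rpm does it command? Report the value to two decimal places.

rpm = 2556.99

set_propeller: D = 0.595 m, P = 0.661 m (p = P/D = 1.110924); state ← (V=0, rpm=0)
throttle_to(10056): rpm ← 10056
throttle_to(6009): rpm ← 6009
set_airspeed(30.91): V ← 30.91 m/s
adjust_throttle(-1343): rpm ← 6009 -1343 = 4666
throttle_to(1367): rpm ← 1367
final state: V = 30.91 m/s, rpm = 1367 → n = rpm/60 = 22.783333 rev/s
target J* = 1.219; solve J* = V/(n·D) for n: n = V/(J*·D) = 30.91/(1.219 × 0.595) = 42.616554 rev/s
rpm = 60·n = 2556.993265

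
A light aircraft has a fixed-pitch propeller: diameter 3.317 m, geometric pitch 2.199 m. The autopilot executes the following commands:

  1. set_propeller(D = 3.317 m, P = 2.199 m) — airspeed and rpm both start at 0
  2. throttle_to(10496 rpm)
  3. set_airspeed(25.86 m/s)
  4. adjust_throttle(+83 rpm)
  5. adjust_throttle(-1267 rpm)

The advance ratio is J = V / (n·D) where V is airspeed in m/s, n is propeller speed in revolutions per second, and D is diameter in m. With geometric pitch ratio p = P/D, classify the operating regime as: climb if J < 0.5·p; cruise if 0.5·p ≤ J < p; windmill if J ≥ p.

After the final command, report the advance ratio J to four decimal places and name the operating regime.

J = 0.0502, regime = climb

set_propeller: D = 3.317 m, P = 2.199 m (p = P/D = 0.662948); state ← (V=0, rpm=0)
throttle_to(10496): rpm ← 10496
set_airspeed(25.86): V ← 25.86 m/s
adjust_throttle(+83): rpm ← 10496 +83 = 10579
adjust_throttle(-1267): rpm ← 10579 -1267 = 9312
final state: V = 25.86 m/s, rpm = 9312 → n = rpm/60 = 155.200000 rev/s
J = V / (n·D) = 25.86 / (155.200000 × 3.317) = 0.050233
regime bands: climb J<0.3315 | cruise [0.3315, 0.6629) | windmill J≥0.6629
J = 0.0502 → climb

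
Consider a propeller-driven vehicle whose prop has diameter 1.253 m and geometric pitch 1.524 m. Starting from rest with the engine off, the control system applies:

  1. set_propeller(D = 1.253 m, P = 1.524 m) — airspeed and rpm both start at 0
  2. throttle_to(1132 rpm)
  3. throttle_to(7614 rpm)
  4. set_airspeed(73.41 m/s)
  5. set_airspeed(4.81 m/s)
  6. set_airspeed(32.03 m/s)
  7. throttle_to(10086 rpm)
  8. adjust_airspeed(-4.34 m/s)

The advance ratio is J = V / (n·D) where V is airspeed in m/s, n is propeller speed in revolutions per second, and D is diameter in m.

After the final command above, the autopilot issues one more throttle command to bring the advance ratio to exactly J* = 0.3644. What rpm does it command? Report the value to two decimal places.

set_propeller: D = 1.253 m, P = 1.524 m (p = P/D = 1.216281); state ← (V=0, rpm=0)
throttle_to(1132): rpm ← 1132
throttle_to(7614): rpm ← 7614
set_airspeed(73.41): V ← 73.41 m/s
set_airspeed(4.81): V ← 4.81 m/s
set_airspeed(32.03): V ← 32.03 m/s
throttle_to(10086): rpm ← 10086
adjust_airspeed(-4.34): V ← 32.03 -4.34 = 27.69 m/s
final state: V = 27.69 m/s, rpm = 10086 → n = rpm/60 = 168.100000 rev/s
target J* = 0.3644; solve J* = V/(n·D) for n: n = V/(J*·D) = 27.69/(0.3644 × 1.253) = 60.644793 rev/s
rpm = 60·n = 3638.687567

rpm = 3638.69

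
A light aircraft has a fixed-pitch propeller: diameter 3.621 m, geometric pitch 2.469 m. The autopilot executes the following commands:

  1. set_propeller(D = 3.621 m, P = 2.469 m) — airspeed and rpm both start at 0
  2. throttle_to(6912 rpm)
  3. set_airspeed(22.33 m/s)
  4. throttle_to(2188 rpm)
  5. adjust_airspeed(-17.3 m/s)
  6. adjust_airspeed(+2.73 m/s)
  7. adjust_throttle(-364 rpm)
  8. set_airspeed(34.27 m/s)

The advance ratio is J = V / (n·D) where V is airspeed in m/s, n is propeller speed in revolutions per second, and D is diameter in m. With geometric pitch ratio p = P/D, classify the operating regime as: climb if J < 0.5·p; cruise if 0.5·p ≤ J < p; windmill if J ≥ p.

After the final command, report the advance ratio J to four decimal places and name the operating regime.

J = 0.3113, regime = climb

set_propeller: D = 3.621 m, P = 2.469 m (p = P/D = 0.681856); state ← (V=0, rpm=0)
throttle_to(6912): rpm ← 6912
set_airspeed(22.33): V ← 22.33 m/s
throttle_to(2188): rpm ← 2188
adjust_airspeed(-17.3): V ← 22.33 -17.3 = 5.03 m/s
adjust_airspeed(+2.73): V ← 5.03 +2.73 = 7.76 m/s
adjust_throttle(-364): rpm ← 2188 -364 = 1824
set_airspeed(34.27): V ← 34.27 m/s
final state: V = 34.27 m/s, rpm = 1824 → n = rpm/60 = 30.400000 rev/s
J = V / (n·D) = 34.27 / (30.400000 × 3.621) = 0.311324
regime bands: climb J<0.3409 | cruise [0.3409, 0.6819) | windmill J≥0.6819
J = 0.3113 → climb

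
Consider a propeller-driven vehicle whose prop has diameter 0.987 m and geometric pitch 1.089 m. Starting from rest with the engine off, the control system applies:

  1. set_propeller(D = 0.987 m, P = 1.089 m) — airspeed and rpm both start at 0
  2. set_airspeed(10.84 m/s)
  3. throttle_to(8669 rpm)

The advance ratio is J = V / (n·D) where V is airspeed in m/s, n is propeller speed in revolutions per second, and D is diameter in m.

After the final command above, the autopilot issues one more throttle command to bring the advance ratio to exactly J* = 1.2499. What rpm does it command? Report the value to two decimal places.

set_propeller: D = 0.987 m, P = 1.089 m (p = P/D = 1.103343); state ← (V=0, rpm=0)
set_airspeed(10.84): V ← 10.84 m/s
throttle_to(8669): rpm ← 8669
final state: V = 10.84 m/s, rpm = 8669 → n = rpm/60 = 144.483333 rev/s
target J* = 1.2499; solve J* = V/(n·D) for n: n = V/(J*·D) = 10.84/(1.2499 × 0.987) = 8.786924 rev/s
rpm = 60·n = 527.215430

rpm = 527.22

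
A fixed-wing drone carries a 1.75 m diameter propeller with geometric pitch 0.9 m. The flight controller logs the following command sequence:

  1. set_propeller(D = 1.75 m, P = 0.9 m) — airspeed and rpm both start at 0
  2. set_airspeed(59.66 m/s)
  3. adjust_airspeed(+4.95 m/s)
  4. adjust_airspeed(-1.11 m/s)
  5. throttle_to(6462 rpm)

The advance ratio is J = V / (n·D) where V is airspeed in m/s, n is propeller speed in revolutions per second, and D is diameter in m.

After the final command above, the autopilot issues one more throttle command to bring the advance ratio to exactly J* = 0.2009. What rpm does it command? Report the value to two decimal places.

rpm = 10836.95

set_propeller: D = 1.75 m, P = 0.9 m (p = P/D = 0.514286); state ← (V=0, rpm=0)
set_airspeed(59.66): V ← 59.66 m/s
adjust_airspeed(+4.95): V ← 59.66 +4.95 = 64.61 m/s
adjust_airspeed(-1.11): V ← 64.61 -1.11 = 63.5 m/s
throttle_to(6462): rpm ← 6462
final state: V = 63.5 m/s, rpm = 6462 → n = rpm/60 = 107.700000 rev/s
target J* = 0.2009; solve J* = V/(n·D) for n: n = V/(J*·D) = 63.5/(0.2009 × 1.75) = 180.615800 rev/s
rpm = 60·n = 10836.948020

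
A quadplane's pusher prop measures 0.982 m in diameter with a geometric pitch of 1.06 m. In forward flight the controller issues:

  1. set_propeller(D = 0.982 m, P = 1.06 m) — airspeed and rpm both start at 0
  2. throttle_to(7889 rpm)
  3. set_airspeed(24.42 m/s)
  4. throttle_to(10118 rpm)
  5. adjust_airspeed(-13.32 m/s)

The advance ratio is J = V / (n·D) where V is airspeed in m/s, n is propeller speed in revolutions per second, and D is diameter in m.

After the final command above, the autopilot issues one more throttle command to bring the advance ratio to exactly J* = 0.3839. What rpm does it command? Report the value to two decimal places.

rpm = 1766.63

set_propeller: D = 0.982 m, P = 1.06 m (p = P/D = 1.079430); state ← (V=0, rpm=0)
throttle_to(7889): rpm ← 7889
set_airspeed(24.42): V ← 24.42 m/s
throttle_to(10118): rpm ← 10118
adjust_airspeed(-13.32): V ← 24.42 -13.32 = 11.1 m/s
final state: V = 11.1 m/s, rpm = 10118 → n = rpm/60 = 168.633333 rev/s
target J* = 0.3839; solve J* = V/(n·D) for n: n = V/(J*·D) = 11.1/(0.3839 × 0.982) = 29.443767 rev/s
rpm = 60·n = 1766.626047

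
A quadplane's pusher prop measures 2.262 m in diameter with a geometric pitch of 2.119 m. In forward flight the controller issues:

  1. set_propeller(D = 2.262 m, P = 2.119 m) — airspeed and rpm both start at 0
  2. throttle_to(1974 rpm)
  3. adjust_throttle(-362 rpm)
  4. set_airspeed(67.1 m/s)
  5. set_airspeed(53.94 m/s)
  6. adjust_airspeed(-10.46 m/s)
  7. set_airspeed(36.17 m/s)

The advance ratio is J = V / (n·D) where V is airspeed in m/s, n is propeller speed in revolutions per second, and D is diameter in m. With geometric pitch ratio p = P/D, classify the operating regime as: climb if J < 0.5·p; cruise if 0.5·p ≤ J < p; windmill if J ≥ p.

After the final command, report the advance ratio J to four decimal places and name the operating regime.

set_propeller: D = 2.262 m, P = 2.119 m (p = P/D = 0.936782); state ← (V=0, rpm=0)
throttle_to(1974): rpm ← 1974
adjust_throttle(-362): rpm ← 1974 -362 = 1612
set_airspeed(67.1): V ← 67.1 m/s
set_airspeed(53.94): V ← 53.94 m/s
adjust_airspeed(-10.46): V ← 53.94 -10.46 = 43.48 m/s
set_airspeed(36.17): V ← 36.17 m/s
final state: V = 36.17 m/s, rpm = 1612 → n = rpm/60 = 26.866667 rev/s
J = V / (n·D) = 36.17 / (26.866667 × 2.262) = 0.595171
regime bands: climb J<0.4684 | cruise [0.4684, 0.9368) | windmill J≥0.9368
J = 0.5952 → cruise

J = 0.5952, regime = cruise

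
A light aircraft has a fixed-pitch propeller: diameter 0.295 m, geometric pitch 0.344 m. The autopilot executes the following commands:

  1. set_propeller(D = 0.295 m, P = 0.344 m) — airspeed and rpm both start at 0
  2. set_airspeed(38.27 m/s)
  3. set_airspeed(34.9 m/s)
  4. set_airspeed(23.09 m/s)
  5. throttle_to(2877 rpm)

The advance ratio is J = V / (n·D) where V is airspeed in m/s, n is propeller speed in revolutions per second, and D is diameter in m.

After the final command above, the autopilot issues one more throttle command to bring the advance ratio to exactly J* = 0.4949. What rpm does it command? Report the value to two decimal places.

rpm = 9489.33

set_propeller: D = 0.295 m, P = 0.344 m (p = P/D = 1.166102); state ← (V=0, rpm=0)
set_airspeed(38.27): V ← 38.27 m/s
set_airspeed(34.9): V ← 34.9 m/s
set_airspeed(23.09): V ← 23.09 m/s
throttle_to(2877): rpm ← 2877
final state: V = 23.09 m/s, rpm = 2877 → n = rpm/60 = 47.950000 rev/s
target J* = 0.4949; solve J* = V/(n·D) for n: n = V/(J*·D) = 23.09/(0.4949 × 0.295) = 158.155560 rev/s
rpm = 60·n = 9489.333575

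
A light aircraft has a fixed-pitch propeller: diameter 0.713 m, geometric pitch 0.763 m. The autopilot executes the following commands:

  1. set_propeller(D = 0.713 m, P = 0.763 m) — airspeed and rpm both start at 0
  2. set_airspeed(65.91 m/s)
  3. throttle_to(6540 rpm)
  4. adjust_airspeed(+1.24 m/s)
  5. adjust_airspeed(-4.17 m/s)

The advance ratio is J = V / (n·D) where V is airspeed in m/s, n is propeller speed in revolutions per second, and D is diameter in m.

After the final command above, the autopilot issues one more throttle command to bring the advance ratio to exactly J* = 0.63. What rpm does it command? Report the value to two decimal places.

rpm = 8412.48

set_propeller: D = 0.713 m, P = 0.763 m (p = P/D = 1.070126); state ← (V=0, rpm=0)
set_airspeed(65.91): V ← 65.91 m/s
throttle_to(6540): rpm ← 6540
adjust_airspeed(+1.24): V ← 65.91 +1.24 = 67.15 m/s
adjust_airspeed(-4.17): V ← 67.15 -4.17 = 62.98 m/s
final state: V = 62.98 m/s, rpm = 6540 → n = rpm/60 = 109.000000 rev/s
target J* = 0.63; solve J* = V/(n·D) for n: n = V/(J*·D) = 62.98/(0.63 × 0.713) = 140.207930 rev/s
rpm = 60·n = 8412.475790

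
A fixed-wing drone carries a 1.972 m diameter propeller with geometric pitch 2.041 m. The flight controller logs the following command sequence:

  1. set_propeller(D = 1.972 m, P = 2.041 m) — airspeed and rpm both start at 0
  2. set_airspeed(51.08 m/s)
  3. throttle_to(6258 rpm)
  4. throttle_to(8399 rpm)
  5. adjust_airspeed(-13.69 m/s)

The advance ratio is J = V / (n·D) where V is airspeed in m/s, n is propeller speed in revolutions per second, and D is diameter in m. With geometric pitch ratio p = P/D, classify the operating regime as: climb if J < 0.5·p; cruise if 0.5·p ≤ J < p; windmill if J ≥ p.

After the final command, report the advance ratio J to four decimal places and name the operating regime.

J = 0.1354, regime = climb

set_propeller: D = 1.972 m, P = 2.041 m (p = P/D = 1.034990); state ← (V=0, rpm=0)
set_airspeed(51.08): V ← 51.08 m/s
throttle_to(6258): rpm ← 6258
throttle_to(8399): rpm ← 8399
adjust_airspeed(-13.69): V ← 51.08 -13.69 = 37.39 m/s
final state: V = 37.39 m/s, rpm = 8399 → n = rpm/60 = 139.983333 rev/s
J = V / (n·D) = 37.39 / (139.983333 × 1.972) = 0.135448
regime bands: climb J<0.5175 | cruise [0.5175, 1.0350) | windmill J≥1.0350
J = 0.1354 → climb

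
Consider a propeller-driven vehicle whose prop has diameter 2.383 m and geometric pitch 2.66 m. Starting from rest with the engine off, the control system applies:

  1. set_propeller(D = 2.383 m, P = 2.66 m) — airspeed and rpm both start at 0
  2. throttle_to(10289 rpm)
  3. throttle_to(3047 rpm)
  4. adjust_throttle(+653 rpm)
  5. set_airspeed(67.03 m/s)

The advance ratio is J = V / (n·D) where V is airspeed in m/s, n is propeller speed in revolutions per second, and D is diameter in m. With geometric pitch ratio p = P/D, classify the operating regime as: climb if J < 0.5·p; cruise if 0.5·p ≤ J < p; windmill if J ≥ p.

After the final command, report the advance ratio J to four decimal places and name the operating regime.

set_propeller: D = 2.383 m, P = 2.66 m (p = P/D = 1.116240); state ← (V=0, rpm=0)
throttle_to(10289): rpm ← 10289
throttle_to(3047): rpm ← 3047
adjust_throttle(+653): rpm ← 3047 +653 = 3700
set_airspeed(67.03): V ← 67.03 m/s
final state: V = 67.03 m/s, rpm = 3700 → n = rpm/60 = 61.666667 rev/s
J = V / (n·D) = 67.03 / (61.666667 × 2.383) = 0.456136
regime bands: climb J<0.5581 | cruise [0.5581, 1.1162) | windmill J≥1.1162
J = 0.4561 → climb

J = 0.4561, regime = climb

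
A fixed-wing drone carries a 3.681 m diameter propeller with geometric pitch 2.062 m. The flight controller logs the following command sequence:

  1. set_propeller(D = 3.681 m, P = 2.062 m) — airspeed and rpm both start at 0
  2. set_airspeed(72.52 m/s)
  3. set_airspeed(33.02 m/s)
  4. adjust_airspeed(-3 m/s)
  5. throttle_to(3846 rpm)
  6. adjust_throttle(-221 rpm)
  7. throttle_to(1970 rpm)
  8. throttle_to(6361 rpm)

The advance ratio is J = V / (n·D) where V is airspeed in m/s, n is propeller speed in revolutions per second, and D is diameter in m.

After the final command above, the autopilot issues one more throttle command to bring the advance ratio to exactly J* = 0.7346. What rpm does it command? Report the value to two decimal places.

rpm = 666.11

set_propeller: D = 3.681 m, P = 2.062 m (p = P/D = 0.560174); state ← (V=0, rpm=0)
set_airspeed(72.52): V ← 72.52 m/s
set_airspeed(33.02): V ← 33.02 m/s
adjust_airspeed(-3): V ← 33.02 -3 = 30.02 m/s
throttle_to(3846): rpm ← 3846
adjust_throttle(-221): rpm ← 3846 -221 = 3625
throttle_to(1970): rpm ← 1970
throttle_to(6361): rpm ← 6361
final state: V = 30.02 m/s, rpm = 6361 → n = rpm/60 = 106.016667 rev/s
target J* = 0.7346; solve J* = V/(n·D) for n: n = V/(J*·D) = 30.02/(0.7346 × 3.681) = 11.101814 rev/s
rpm = 60·n = 666.108839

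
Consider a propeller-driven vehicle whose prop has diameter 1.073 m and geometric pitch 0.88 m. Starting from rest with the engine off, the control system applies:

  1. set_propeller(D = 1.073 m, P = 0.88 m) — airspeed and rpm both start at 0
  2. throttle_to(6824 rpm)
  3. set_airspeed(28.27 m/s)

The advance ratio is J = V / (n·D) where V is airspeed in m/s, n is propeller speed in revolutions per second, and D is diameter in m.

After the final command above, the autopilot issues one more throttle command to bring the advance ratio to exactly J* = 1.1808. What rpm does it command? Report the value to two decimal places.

rpm = 1338.75

set_propeller: D = 1.073 m, P = 0.88 m (p = P/D = 0.820130); state ← (V=0, rpm=0)
throttle_to(6824): rpm ← 6824
set_airspeed(28.27): V ← 28.27 m/s
final state: V = 28.27 m/s, rpm = 6824 → n = rpm/60 = 113.733333 rev/s
target J* = 1.1808; solve J* = V/(n·D) for n: n = V/(J*·D) = 28.27/(1.1808 × 1.073) = 22.312578 rev/s
rpm = 60·n = 1338.754650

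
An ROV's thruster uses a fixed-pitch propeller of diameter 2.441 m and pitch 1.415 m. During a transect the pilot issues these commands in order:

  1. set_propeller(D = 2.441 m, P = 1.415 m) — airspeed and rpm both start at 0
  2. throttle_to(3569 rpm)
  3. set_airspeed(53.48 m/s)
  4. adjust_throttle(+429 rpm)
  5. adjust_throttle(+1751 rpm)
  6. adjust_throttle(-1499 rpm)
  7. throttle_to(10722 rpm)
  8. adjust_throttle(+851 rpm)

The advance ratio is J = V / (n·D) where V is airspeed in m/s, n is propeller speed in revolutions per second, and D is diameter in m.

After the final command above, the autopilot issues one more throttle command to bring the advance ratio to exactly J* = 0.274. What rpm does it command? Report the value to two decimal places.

set_propeller: D = 2.441 m, P = 1.415 m (p = P/D = 0.579680); state ← (V=0, rpm=0)
throttle_to(3569): rpm ← 3569
set_airspeed(53.48): V ← 53.48 m/s
adjust_throttle(+429): rpm ← 3569 +429 = 3998
adjust_throttle(+1751): rpm ← 3998 +1751 = 5749
adjust_throttle(-1499): rpm ← 5749 -1499 = 4250
throttle_to(10722): rpm ← 10722
adjust_throttle(+851): rpm ← 10722 +851 = 11573
final state: V = 53.48 m/s, rpm = 11573 → n = rpm/60 = 192.883333 rev/s
target J* = 0.274; solve J* = V/(n·D) for n: n = V/(J*·D) = 53.48/(0.274 × 2.441) = 79.960050 rev/s
rpm = 60·n = 4797.602993

rpm = 4797.60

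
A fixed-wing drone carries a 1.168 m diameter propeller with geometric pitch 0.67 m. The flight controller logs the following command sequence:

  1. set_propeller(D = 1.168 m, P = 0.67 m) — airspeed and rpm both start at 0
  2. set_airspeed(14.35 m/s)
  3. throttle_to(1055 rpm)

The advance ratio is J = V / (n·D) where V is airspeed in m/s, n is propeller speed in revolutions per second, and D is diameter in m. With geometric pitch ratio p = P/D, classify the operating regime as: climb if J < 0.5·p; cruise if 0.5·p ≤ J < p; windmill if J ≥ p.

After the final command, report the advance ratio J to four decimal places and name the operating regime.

set_propeller: D = 1.168 m, P = 0.67 m (p = P/D = 0.573630); state ← (V=0, rpm=0)
set_airspeed(14.35): V ← 14.35 m/s
throttle_to(1055): rpm ← 1055
final state: V = 14.35 m/s, rpm = 1055 → n = rpm/60 = 17.583333 rev/s
J = V / (n·D) = 14.35 / (17.583333 × 1.168) = 0.698728
regime bands: climb J<0.2868 | cruise [0.2868, 0.5736) | windmill J≥0.5736
J = 0.6987 → windmill

J = 0.6987, regime = windmill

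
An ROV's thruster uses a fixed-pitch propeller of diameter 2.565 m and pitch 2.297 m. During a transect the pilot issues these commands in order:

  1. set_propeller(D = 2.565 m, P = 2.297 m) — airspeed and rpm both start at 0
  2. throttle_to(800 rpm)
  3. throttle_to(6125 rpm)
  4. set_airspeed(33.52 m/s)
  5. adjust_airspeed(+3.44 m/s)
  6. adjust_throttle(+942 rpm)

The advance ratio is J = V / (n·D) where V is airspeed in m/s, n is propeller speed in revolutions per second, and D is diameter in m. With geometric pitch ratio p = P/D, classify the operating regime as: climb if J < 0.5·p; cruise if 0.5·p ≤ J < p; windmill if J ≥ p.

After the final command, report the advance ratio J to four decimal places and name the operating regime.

set_propeller: D = 2.565 m, P = 2.297 m (p = P/D = 0.895517); state ← (V=0, rpm=0)
throttle_to(800): rpm ← 800
throttle_to(6125): rpm ← 6125
set_airspeed(33.52): V ← 33.52 m/s
adjust_airspeed(+3.44): V ← 33.52 +3.44 = 36.96 m/s
adjust_throttle(+942): rpm ← 6125 +942 = 7067
final state: V = 36.96 m/s, rpm = 7067 → n = rpm/60 = 117.783333 rev/s
J = V / (n·D) = 36.96 / (117.783333 × 2.565) = 0.122338
regime bands: climb J<0.4478 | cruise [0.4478, 0.8955) | windmill J≥0.8955
J = 0.1223 → climb

J = 0.1223, regime = climb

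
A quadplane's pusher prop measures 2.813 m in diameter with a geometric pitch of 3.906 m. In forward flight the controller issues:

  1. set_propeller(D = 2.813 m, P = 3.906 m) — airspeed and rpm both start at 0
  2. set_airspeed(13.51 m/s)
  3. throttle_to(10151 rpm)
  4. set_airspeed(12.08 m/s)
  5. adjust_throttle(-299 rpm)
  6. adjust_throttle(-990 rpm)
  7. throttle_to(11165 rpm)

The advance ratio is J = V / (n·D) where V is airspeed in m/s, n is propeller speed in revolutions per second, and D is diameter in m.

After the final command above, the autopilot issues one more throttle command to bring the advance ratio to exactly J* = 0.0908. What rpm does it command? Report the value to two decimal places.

set_propeller: D = 2.813 m, P = 3.906 m (p = P/D = 1.388553); state ← (V=0, rpm=0)
set_airspeed(13.51): V ← 13.51 m/s
throttle_to(10151): rpm ← 10151
set_airspeed(12.08): V ← 12.08 m/s
adjust_throttle(-299): rpm ← 10151 -299 = 9852
adjust_throttle(-990): rpm ← 9852 -990 = 8862
throttle_to(11165): rpm ← 11165
final state: V = 12.08 m/s, rpm = 11165 → n = rpm/60 = 186.083333 rev/s
target J* = 0.0908; solve J* = V/(n·D) for n: n = V/(J*·D) = 12.08/(0.0908 × 2.813) = 47.294578 rev/s
rpm = 60·n = 2837.674673

rpm = 2837.67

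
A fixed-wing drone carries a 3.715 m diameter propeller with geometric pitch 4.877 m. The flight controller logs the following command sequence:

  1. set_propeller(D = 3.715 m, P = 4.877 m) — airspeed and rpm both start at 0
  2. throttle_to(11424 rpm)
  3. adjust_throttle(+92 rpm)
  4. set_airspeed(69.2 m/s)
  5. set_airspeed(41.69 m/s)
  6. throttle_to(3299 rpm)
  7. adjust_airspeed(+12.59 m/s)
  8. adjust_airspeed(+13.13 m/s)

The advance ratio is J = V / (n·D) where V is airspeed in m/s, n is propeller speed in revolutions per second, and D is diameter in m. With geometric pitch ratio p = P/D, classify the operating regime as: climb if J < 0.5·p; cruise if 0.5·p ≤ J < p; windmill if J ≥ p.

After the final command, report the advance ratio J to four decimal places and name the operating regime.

set_propeller: D = 3.715 m, P = 4.877 m (p = P/D = 1.312786); state ← (V=0, rpm=0)
throttle_to(11424): rpm ← 11424
adjust_throttle(+92): rpm ← 11424 +92 = 11516
set_airspeed(69.2): V ← 69.2 m/s
set_airspeed(41.69): V ← 41.69 m/s
throttle_to(3299): rpm ← 3299
adjust_airspeed(+12.59): V ← 41.69 +12.59 = 54.28 m/s
adjust_airspeed(+13.13): V ← 54.28 +13.13 = 67.41 m/s
final state: V = 67.41 m/s, rpm = 3299 → n = rpm/60 = 54.983333 rev/s
J = V / (n·D) = 67.41 / (54.983333 × 3.715) = 0.330016
regime bands: climb J<0.6564 | cruise [0.6564, 1.3128) | windmill J≥1.3128
J = 0.3300 → climb

J = 0.3300, regime = climb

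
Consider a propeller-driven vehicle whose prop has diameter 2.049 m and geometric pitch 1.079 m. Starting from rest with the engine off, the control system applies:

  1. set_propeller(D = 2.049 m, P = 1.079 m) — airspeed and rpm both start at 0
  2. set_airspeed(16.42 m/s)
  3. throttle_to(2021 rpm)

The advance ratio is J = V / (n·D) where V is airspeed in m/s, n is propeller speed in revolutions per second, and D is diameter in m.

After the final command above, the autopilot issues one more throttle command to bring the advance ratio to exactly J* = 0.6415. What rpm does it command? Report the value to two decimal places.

rpm = 749.52

set_propeller: D = 2.049 m, P = 1.079 m (p = P/D = 0.526598); state ← (V=0, rpm=0)
set_airspeed(16.42): V ← 16.42 m/s
throttle_to(2021): rpm ← 2021
final state: V = 16.42 m/s, rpm = 2021 → n = rpm/60 = 33.683333 rev/s
target J* = 0.6415; solve J* = V/(n·D) for n: n = V/(J*·D) = 16.42/(0.6415 × 2.049) = 12.492074 rev/s
rpm = 60·n = 749.524415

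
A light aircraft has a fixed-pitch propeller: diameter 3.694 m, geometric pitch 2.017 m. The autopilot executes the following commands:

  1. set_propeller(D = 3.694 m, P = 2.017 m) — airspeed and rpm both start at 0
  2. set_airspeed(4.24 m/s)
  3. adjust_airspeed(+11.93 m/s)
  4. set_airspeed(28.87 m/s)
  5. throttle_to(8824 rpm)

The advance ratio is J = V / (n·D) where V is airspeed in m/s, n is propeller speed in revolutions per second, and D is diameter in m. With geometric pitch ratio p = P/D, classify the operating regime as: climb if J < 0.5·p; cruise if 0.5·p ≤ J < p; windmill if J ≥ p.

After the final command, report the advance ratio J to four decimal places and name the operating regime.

J = 0.0531, regime = climb

set_propeller: D = 3.694 m, P = 2.017 m (p = P/D = 0.546021); state ← (V=0, rpm=0)
set_airspeed(4.24): V ← 4.24 m/s
adjust_airspeed(+11.93): V ← 4.24 +11.93 = 16.17 m/s
set_airspeed(28.87): V ← 28.87 m/s
throttle_to(8824): rpm ← 8824
final state: V = 28.87 m/s, rpm = 8824 → n = rpm/60 = 147.066667 rev/s
J = V / (n·D) = 28.87 / (147.066667 × 3.694) = 0.053142
regime bands: climb J<0.2730 | cruise [0.2730, 0.5460) | windmill J≥0.5460
J = 0.0531 → climb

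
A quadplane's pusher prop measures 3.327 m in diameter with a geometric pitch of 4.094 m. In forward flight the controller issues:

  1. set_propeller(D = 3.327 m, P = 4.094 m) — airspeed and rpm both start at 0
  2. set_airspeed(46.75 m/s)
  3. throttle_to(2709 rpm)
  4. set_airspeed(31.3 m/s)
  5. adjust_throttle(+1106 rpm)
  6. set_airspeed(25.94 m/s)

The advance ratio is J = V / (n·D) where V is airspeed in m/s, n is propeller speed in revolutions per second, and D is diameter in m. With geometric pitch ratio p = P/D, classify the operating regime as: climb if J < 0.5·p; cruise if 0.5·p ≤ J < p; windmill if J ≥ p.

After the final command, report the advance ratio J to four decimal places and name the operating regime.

set_propeller: D = 3.327 m, P = 4.094 m (p = P/D = 1.230538); state ← (V=0, rpm=0)
set_airspeed(46.75): V ← 46.75 m/s
throttle_to(2709): rpm ← 2709
set_airspeed(31.3): V ← 31.3 m/s
adjust_throttle(+1106): rpm ← 2709 +1106 = 3815
set_airspeed(25.94): V ← 25.94 m/s
final state: V = 25.94 m/s, rpm = 3815 → n = rpm/60 = 63.583333 rev/s
J = V / (n·D) = 25.94 / (63.583333 × 3.327) = 0.122624
regime bands: climb J<0.6153 | cruise [0.6153, 1.2305) | windmill J≥1.2305
J = 0.1226 → climb

J = 0.1226, regime = climb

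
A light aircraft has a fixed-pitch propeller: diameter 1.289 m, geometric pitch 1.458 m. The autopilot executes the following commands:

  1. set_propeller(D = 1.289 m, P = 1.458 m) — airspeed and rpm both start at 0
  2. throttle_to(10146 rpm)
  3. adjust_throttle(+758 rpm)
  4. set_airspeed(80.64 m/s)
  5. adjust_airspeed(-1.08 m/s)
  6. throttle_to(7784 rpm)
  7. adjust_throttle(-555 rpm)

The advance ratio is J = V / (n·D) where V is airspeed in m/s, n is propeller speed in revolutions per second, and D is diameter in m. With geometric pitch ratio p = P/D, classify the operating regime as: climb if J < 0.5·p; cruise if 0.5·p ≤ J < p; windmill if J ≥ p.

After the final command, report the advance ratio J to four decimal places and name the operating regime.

set_propeller: D = 1.289 m, P = 1.458 m (p = P/D = 1.131109); state ← (V=0, rpm=0)
throttle_to(10146): rpm ← 10146
adjust_throttle(+758): rpm ← 10146 +758 = 10904
set_airspeed(80.64): V ← 80.64 m/s
adjust_airspeed(-1.08): V ← 80.64 -1.08 = 79.56 m/s
throttle_to(7784): rpm ← 7784
adjust_throttle(-555): rpm ← 7784 -555 = 7229
final state: V = 79.56 m/s, rpm = 7229 → n = rpm/60 = 120.483333 rev/s
J = V / (n·D) = 79.56 / (120.483333 × 1.289) = 0.512289
regime bands: climb J<0.5656 | cruise [0.5656, 1.1311) | windmill J≥1.1311
J = 0.5123 → climb

J = 0.5123, regime = climb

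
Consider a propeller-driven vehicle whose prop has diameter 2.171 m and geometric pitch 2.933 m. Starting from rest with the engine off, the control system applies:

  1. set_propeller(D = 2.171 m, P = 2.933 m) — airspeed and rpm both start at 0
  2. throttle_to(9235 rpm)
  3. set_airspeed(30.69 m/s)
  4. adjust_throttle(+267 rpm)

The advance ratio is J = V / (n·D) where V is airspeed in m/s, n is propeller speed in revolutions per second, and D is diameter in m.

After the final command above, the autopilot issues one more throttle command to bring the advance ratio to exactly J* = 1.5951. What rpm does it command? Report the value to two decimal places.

set_propeller: D = 2.171 m, P = 2.933 m (p = P/D = 1.350990); state ← (V=0, rpm=0)
throttle_to(9235): rpm ← 9235
set_airspeed(30.69): V ← 30.69 m/s
adjust_throttle(+267): rpm ← 9235 +267 = 9502
final state: V = 30.69 m/s, rpm = 9502 → n = rpm/60 = 158.366667 rev/s
target J* = 1.5951; solve J* = V/(n·D) for n: n = V/(J*·D) = 30.69/(1.5951 × 2.171) = 8.862355 rev/s
rpm = 60·n = 531.741309

rpm = 531.74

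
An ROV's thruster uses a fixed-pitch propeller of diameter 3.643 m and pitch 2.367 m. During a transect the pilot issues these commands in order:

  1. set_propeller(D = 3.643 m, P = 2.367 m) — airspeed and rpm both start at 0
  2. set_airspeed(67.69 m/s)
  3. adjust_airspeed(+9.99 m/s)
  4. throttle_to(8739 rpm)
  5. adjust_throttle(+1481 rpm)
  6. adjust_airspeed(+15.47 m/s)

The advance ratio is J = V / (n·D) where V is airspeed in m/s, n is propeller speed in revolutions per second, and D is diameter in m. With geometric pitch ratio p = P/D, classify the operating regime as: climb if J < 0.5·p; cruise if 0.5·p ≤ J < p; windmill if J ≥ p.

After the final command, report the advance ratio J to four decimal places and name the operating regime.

set_propeller: D = 3.643 m, P = 2.367 m (p = P/D = 0.649739); state ← (V=0, rpm=0)
set_airspeed(67.69): V ← 67.69 m/s
adjust_airspeed(+9.99): V ← 67.69 +9.99 = 77.68 m/s
throttle_to(8739): rpm ← 8739
adjust_throttle(+1481): rpm ← 8739 +1481 = 10220
adjust_airspeed(+15.47): V ← 77.68 +15.47 = 93.15 m/s
final state: V = 93.15 m/s, rpm = 10220 → n = rpm/60 = 170.333333 rev/s
J = V / (n·D) = 93.15 / (170.333333 × 3.643) = 0.150115
regime bands: climb J<0.3249 | cruise [0.3249, 0.6497) | windmill J≥0.6497
J = 0.1501 → climb

J = 0.1501, regime = climb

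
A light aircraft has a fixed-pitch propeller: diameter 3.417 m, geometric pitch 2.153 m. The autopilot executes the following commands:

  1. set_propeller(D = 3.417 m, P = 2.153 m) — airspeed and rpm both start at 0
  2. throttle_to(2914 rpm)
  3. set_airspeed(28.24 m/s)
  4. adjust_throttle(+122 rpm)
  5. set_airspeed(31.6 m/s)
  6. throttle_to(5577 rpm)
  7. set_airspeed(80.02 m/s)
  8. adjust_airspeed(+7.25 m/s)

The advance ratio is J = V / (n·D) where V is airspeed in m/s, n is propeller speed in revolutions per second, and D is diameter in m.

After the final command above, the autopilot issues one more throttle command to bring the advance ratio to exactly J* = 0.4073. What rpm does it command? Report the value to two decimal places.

set_propeller: D = 3.417 m, P = 2.153 m (p = P/D = 0.630085); state ← (V=0, rpm=0)
throttle_to(2914): rpm ← 2914
set_airspeed(28.24): V ← 28.24 m/s
adjust_throttle(+122): rpm ← 2914 +122 = 3036
set_airspeed(31.6): V ← 31.6 m/s
throttle_to(5577): rpm ← 5577
set_airspeed(80.02): V ← 80.02 m/s
adjust_airspeed(+7.25): V ← 80.02 +7.25 = 87.27 m/s
final state: V = 87.27 m/s, rpm = 5577 → n = rpm/60 = 92.950000 rev/s
target J* = 0.4073; solve J* = V/(n·D) for n: n = V/(J*·D) = 87.27/(0.4073 × 3.417) = 62.705493 rev/s
rpm = 60·n = 3762.329583

rpm = 3762.33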